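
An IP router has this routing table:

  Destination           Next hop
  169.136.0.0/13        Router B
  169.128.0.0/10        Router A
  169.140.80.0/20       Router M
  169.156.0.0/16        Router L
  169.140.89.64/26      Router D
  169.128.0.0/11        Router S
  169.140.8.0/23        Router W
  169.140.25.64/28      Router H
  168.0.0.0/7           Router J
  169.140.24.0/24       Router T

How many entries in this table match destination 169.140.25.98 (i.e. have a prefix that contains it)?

4

Prefixes containing 169.140.25.98:
  168.0.0.0/7 (168.0.0.0 - 169.255.255.255)
  169.128.0.0/10 (169.128.0.0 - 169.191.255.255)
  169.128.0.0/11 (169.128.0.0 - 169.159.255.255)
  169.136.0.0/13 (169.136.0.0 - 169.143.255.255)
Total matching entries: 4.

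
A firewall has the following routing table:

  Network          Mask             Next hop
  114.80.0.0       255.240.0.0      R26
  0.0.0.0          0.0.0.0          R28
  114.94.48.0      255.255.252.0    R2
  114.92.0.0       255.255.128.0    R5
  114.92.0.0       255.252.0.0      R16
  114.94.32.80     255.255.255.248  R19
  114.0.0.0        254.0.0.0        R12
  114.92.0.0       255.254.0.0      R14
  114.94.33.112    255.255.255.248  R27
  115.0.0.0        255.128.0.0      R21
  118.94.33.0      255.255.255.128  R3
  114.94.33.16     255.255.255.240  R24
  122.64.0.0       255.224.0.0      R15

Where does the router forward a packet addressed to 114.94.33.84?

Routes whose prefix contains 114.94.33.84:
  0.0.0.0/0 (default, matches everything) -> R28
  114.0.0.0/7 (114.0.0.0 - 115.255.255.255) -> R12
  114.80.0.0/12 (114.80.0.0 - 114.95.255.255) -> R26
  114.92.0.0/14 (114.92.0.0 - 114.95.255.255) -> R16
More-specific entries that do NOT match:
  114.94.32.80/29 (114.94.32.80 - 114.94.32.87) does not contain 114.94.33.84
  114.94.33.112/29 (114.94.33.112 - 114.94.33.119) does not contain 114.94.33.84
  114.94.33.16/28 (114.94.33.16 - 114.94.33.31) does not contain 114.94.33.84
  118.94.33.0/25 (118.94.33.0 - 118.94.33.127) does not contain 114.94.33.84
  114.94.48.0/22 (114.94.48.0 - 114.94.51.255) does not contain 114.94.33.84
  114.92.0.0/17 (114.92.0.0 - 114.92.127.255) does not contain 114.94.33.84
  114.92.0.0/15 (114.92.0.0 - 114.93.255.255) does not contain 114.94.33.84
Longest matching prefix is /14 -> next hop R16.

R16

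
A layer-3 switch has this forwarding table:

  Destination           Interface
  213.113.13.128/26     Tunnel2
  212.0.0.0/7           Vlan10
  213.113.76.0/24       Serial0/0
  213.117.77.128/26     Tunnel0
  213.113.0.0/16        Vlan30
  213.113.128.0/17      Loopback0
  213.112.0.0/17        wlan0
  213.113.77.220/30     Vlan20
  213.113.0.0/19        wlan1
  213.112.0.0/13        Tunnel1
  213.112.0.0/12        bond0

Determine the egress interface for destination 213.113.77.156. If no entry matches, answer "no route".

Routes whose prefix contains 213.113.77.156:
  212.0.0.0/7 (212.0.0.0 - 213.255.255.255) -> Vlan10
  213.112.0.0/12 (213.112.0.0 - 213.127.255.255) -> bond0
  213.112.0.0/13 (213.112.0.0 - 213.119.255.255) -> Tunnel1
  213.113.0.0/16 (213.113.0.0 - 213.113.255.255) -> Vlan30
More-specific entries that do NOT match:
  213.113.77.220/30 (213.113.77.220 - 213.113.77.223) does not contain 213.113.77.156
  213.113.13.128/26 (213.113.13.128 - 213.113.13.191) does not contain 213.113.77.156
  213.117.77.128/26 (213.117.77.128 - 213.117.77.191) does not contain 213.113.77.156
  213.113.76.0/24 (213.113.76.0 - 213.113.76.255) does not contain 213.113.77.156
  213.113.0.0/19 (213.113.0.0 - 213.113.31.255) does not contain 213.113.77.156
  213.113.128.0/17 (213.113.128.0 - 213.113.255.255) does not contain 213.113.77.156
  213.112.0.0/17 (213.112.0.0 - 213.112.127.255) does not contain 213.113.77.156
Longest matching prefix is /16 -> interface Vlan30.

Vlan30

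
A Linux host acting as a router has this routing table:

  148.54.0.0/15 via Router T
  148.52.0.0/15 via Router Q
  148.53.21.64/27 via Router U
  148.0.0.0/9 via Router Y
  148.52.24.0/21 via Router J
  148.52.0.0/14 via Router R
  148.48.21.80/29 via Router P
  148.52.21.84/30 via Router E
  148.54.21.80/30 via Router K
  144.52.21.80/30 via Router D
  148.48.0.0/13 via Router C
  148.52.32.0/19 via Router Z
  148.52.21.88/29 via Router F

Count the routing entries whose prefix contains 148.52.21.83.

4

Prefixes containing 148.52.21.83:
  148.0.0.0/9 (148.0.0.0 - 148.127.255.255)
  148.48.0.0/13 (148.48.0.0 - 148.55.255.255)
  148.52.0.0/14 (148.52.0.0 - 148.55.255.255)
  148.52.0.0/15 (148.52.0.0 - 148.53.255.255)
Total matching entries: 4.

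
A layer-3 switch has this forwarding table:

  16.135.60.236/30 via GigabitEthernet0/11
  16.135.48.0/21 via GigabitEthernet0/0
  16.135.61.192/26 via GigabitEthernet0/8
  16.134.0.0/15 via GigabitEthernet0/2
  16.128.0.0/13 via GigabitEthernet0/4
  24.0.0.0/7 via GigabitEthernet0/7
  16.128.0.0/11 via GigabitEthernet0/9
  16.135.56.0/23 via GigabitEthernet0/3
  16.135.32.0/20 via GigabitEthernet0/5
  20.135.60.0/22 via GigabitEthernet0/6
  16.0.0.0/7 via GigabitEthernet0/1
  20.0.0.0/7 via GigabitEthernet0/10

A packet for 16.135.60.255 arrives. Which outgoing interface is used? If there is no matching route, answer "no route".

Routes whose prefix contains 16.135.60.255:
  16.0.0.0/7 (16.0.0.0 - 17.255.255.255) -> GigabitEthernet0/1
  16.128.0.0/11 (16.128.0.0 - 16.159.255.255) -> GigabitEthernet0/9
  16.128.0.0/13 (16.128.0.0 - 16.135.255.255) -> GigabitEthernet0/4
  16.134.0.0/15 (16.134.0.0 - 16.135.255.255) -> GigabitEthernet0/2
More-specific entries that do NOT match:
  16.135.60.236/30 (16.135.60.236 - 16.135.60.239) does not contain 16.135.60.255
  16.135.61.192/26 (16.135.61.192 - 16.135.61.255) does not contain 16.135.60.255
  16.135.56.0/23 (16.135.56.0 - 16.135.57.255) does not contain 16.135.60.255
  20.135.60.0/22 (20.135.60.0 - 20.135.63.255) does not contain 16.135.60.255
  16.135.48.0/21 (16.135.48.0 - 16.135.55.255) does not contain 16.135.60.255
  16.135.32.0/20 (16.135.32.0 - 16.135.47.255) does not contain 16.135.60.255
Longest matching prefix is /15 -> interface GigabitEthernet0/2.

GigabitEthernet0/2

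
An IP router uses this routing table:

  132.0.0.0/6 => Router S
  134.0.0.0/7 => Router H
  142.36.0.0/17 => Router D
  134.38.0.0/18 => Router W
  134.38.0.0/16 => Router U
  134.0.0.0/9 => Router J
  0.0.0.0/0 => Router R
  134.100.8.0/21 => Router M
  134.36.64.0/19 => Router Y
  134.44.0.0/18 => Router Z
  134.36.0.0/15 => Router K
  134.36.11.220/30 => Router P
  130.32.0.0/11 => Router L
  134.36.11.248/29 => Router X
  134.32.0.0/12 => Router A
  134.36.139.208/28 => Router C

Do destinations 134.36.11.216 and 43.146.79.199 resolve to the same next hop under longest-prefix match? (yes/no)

134.36.11.216: longest match 134.36.0.0/15 -> Router K
43.146.79.199: longest match 0.0.0.0/0 -> Router R

no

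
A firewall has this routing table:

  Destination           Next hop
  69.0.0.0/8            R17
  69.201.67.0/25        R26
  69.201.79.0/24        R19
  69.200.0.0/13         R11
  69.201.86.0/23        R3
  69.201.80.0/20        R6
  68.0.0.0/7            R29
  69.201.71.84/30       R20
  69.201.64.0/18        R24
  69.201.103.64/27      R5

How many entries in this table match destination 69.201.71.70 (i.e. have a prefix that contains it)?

4

Prefixes containing 69.201.71.70:
  68.0.0.0/7 (68.0.0.0 - 69.255.255.255)
  69.0.0.0/8 (69.0.0.0 - 69.255.255.255)
  69.200.0.0/13 (69.200.0.0 - 69.207.255.255)
  69.201.64.0/18 (69.201.64.0 - 69.201.127.255)
Total matching entries: 4.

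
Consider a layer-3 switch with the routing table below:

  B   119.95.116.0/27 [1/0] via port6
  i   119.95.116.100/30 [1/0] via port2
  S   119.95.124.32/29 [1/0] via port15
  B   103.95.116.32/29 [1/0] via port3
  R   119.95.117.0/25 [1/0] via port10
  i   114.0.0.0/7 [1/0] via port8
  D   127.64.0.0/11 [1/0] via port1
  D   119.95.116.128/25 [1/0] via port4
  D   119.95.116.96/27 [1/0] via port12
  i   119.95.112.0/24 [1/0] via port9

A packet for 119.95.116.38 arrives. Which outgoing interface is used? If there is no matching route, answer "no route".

no route

No entry's prefix contains 119.95.116.38; there is no default route.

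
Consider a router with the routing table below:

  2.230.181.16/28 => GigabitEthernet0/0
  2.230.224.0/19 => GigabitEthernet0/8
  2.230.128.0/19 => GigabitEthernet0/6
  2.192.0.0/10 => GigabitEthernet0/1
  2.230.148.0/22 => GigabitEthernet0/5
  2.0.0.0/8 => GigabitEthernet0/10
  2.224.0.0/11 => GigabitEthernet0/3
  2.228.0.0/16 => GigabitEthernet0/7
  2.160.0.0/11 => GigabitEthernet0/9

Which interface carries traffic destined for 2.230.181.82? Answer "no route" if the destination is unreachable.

Routes whose prefix contains 2.230.181.82:
  2.0.0.0/8 (2.0.0.0 - 2.255.255.255) -> GigabitEthernet0/10
  2.192.0.0/10 (2.192.0.0 - 2.255.255.255) -> GigabitEthernet0/1
  2.224.0.0/11 (2.224.0.0 - 2.255.255.255) -> GigabitEthernet0/3
More-specific entries that do NOT match:
  2.230.181.16/28 (2.230.181.16 - 2.230.181.31) does not contain 2.230.181.82
  2.230.148.0/22 (2.230.148.0 - 2.230.151.255) does not contain 2.230.181.82
  2.230.224.0/19 (2.230.224.0 - 2.230.255.255) does not contain 2.230.181.82
  2.230.128.0/19 (2.230.128.0 - 2.230.159.255) does not contain 2.230.181.82
  2.228.0.0/16 (2.228.0.0 - 2.228.255.255) does not contain 2.230.181.82
Longest matching prefix is /11 -> interface GigabitEthernet0/3.

GigabitEthernet0/3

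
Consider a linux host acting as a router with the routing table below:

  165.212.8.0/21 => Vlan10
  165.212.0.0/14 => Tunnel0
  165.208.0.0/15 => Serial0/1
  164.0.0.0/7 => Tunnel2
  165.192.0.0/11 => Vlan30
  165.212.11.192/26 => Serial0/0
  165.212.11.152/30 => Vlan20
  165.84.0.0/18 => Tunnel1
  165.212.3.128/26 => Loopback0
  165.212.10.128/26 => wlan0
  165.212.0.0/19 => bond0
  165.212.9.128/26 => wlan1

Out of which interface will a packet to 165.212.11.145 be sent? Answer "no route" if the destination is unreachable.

Vlan10

Routes whose prefix contains 165.212.11.145:
  164.0.0.0/7 (164.0.0.0 - 165.255.255.255) -> Tunnel2
  165.192.0.0/11 (165.192.0.0 - 165.223.255.255) -> Vlan30
  165.212.0.0/14 (165.212.0.0 - 165.215.255.255) -> Tunnel0
  165.212.0.0/19 (165.212.0.0 - 165.212.31.255) -> bond0
  165.212.8.0/21 (165.212.8.0 - 165.212.15.255) -> Vlan10
More-specific entries that do NOT match:
  165.212.11.152/30 (165.212.11.152 - 165.212.11.155) does not contain 165.212.11.145
  165.212.11.192/26 (165.212.11.192 - 165.212.11.255) does not contain 165.212.11.145
  165.212.3.128/26 (165.212.3.128 - 165.212.3.191) does not contain 165.212.11.145
  165.212.10.128/26 (165.212.10.128 - 165.212.10.191) does not contain 165.212.11.145
  165.212.9.128/26 (165.212.9.128 - 165.212.9.191) does not contain 165.212.11.145
Longest matching prefix is /21 -> interface Vlan10.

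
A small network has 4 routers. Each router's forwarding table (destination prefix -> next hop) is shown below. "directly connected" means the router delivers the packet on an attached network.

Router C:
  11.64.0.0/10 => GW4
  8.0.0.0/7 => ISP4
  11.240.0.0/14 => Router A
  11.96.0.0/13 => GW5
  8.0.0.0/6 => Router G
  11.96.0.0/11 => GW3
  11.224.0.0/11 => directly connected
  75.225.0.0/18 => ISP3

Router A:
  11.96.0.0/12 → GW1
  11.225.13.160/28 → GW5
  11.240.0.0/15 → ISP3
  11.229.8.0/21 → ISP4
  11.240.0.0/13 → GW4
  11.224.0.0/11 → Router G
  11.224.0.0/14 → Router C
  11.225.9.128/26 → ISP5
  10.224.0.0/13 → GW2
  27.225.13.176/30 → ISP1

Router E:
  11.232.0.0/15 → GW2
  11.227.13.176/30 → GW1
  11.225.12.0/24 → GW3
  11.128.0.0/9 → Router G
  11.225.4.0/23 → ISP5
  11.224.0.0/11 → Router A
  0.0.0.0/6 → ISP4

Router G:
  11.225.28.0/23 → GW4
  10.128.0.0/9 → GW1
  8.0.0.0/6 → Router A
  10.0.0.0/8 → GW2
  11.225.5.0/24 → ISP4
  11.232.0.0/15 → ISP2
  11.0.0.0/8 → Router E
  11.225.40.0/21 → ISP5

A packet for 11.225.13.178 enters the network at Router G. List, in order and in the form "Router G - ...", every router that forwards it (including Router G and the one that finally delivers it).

Router G - Router E - Router A - Router C

At Router G: longest match for 11.225.13.178 is 11.0.0.0/8 -> Router E
At Router E: longest match for 11.225.13.178 is 11.224.0.0/11 -> Router A
At Router A: longest match for 11.225.13.178 is 11.224.0.0/14 -> Router C
At Router C: longest match for 11.225.13.178 is 11.224.0.0/11 -> directly connected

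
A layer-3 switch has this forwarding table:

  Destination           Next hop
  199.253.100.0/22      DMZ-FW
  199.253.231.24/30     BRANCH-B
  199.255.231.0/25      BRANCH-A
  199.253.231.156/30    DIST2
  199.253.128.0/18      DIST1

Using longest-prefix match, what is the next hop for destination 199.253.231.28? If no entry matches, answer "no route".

no route

No entry's prefix contains 199.253.231.28; there is no default route.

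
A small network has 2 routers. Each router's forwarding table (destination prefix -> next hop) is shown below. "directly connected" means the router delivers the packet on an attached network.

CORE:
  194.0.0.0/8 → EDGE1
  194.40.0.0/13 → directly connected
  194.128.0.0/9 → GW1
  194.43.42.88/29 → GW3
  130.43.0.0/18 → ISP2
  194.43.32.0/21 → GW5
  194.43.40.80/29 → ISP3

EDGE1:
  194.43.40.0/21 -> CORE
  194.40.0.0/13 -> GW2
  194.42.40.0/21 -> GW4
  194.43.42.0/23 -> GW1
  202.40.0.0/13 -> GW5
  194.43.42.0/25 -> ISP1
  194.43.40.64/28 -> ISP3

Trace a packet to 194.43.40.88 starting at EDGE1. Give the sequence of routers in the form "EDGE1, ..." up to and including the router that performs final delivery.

At EDGE1: longest match for 194.43.40.88 is 194.43.40.0/21 -> CORE
At CORE: longest match for 194.43.40.88 is 194.40.0.0/13 -> directly connected

EDGE1, CORE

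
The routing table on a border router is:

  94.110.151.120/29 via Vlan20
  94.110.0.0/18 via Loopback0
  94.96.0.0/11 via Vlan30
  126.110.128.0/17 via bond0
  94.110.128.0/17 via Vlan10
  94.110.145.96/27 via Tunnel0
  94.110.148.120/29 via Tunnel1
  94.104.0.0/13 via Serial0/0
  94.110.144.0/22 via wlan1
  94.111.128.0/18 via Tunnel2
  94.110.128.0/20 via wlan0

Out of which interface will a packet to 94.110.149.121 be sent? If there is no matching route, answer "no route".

Vlan10

Routes whose prefix contains 94.110.149.121:
  94.96.0.0/11 (94.96.0.0 - 94.127.255.255) -> Vlan30
  94.104.0.0/13 (94.104.0.0 - 94.111.255.255) -> Serial0/0
  94.110.128.0/17 (94.110.128.0 - 94.110.255.255) -> Vlan10
More-specific entries that do NOT match:
  94.110.151.120/29 (94.110.151.120 - 94.110.151.127) does not contain 94.110.149.121
  94.110.148.120/29 (94.110.148.120 - 94.110.148.127) does not contain 94.110.149.121
  94.110.145.96/27 (94.110.145.96 - 94.110.145.127) does not contain 94.110.149.121
  94.110.144.0/22 (94.110.144.0 - 94.110.147.255) does not contain 94.110.149.121
  94.110.128.0/20 (94.110.128.0 - 94.110.143.255) does not contain 94.110.149.121
  94.110.0.0/18 (94.110.0.0 - 94.110.63.255) does not contain 94.110.149.121
  94.111.128.0/18 (94.111.128.0 - 94.111.191.255) does not contain 94.110.149.121
Longest matching prefix is /17 -> interface Vlan10.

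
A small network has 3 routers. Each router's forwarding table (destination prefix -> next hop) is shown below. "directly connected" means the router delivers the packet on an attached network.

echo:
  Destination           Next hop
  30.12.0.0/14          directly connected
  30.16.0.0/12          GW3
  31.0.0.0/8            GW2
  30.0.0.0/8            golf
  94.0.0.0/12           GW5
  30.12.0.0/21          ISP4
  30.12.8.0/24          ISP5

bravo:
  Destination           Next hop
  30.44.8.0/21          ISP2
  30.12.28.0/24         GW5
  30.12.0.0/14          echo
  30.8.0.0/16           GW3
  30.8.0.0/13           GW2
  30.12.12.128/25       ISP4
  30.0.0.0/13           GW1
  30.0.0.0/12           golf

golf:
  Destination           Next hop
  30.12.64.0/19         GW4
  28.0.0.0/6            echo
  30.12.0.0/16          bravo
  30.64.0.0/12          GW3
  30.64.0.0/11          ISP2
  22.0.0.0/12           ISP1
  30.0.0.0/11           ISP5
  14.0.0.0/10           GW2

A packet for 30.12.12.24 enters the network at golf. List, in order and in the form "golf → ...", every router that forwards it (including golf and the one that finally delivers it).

At golf: longest match for 30.12.12.24 is 30.12.0.0/16 -> bravo
At bravo: longest match for 30.12.12.24 is 30.12.0.0/14 -> echo
At echo: longest match for 30.12.12.24 is 30.12.0.0/14 -> directly connected

golf → bravo → echo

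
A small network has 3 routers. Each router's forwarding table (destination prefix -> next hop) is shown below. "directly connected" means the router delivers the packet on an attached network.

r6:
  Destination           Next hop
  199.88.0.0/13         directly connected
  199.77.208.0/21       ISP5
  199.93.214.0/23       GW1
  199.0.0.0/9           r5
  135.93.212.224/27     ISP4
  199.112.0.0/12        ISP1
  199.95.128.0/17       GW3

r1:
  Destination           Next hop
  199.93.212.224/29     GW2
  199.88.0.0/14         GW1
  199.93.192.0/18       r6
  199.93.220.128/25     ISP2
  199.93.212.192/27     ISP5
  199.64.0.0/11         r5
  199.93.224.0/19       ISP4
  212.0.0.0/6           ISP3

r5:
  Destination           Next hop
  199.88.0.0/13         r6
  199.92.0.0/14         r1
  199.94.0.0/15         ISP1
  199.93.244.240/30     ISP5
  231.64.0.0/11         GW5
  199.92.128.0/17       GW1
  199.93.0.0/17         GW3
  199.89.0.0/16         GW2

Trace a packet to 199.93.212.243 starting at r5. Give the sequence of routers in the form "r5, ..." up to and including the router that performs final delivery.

At r5: longest match for 199.93.212.243 is 199.92.0.0/14 -> r1
At r1: longest match for 199.93.212.243 is 199.93.192.0/18 -> r6
At r6: longest match for 199.93.212.243 is 199.88.0.0/13 -> directly connected

r5, r1, r6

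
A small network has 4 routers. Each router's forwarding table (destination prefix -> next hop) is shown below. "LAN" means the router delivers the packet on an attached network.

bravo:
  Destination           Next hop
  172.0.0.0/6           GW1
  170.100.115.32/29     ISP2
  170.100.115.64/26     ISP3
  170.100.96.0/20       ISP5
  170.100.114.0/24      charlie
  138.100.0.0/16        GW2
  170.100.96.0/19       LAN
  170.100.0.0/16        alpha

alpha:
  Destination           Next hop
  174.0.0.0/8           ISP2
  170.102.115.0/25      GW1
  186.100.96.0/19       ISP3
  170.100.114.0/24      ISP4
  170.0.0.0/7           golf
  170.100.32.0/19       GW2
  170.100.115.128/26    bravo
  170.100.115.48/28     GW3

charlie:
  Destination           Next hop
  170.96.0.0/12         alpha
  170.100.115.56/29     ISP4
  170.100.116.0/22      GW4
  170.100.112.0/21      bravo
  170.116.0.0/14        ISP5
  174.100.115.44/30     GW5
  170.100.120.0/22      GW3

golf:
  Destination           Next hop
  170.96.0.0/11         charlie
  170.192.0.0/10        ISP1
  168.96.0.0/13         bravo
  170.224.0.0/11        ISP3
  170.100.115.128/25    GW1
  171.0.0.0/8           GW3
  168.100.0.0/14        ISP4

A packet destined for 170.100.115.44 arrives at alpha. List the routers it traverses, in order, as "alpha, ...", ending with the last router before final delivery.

alpha, golf, charlie, bravo

At alpha: longest match for 170.100.115.44 is 170.0.0.0/7 -> golf
At golf: longest match for 170.100.115.44 is 170.96.0.0/11 -> charlie
At charlie: longest match for 170.100.115.44 is 170.100.112.0/21 -> bravo
At bravo: longest match for 170.100.115.44 is 170.100.96.0/19 -> LAN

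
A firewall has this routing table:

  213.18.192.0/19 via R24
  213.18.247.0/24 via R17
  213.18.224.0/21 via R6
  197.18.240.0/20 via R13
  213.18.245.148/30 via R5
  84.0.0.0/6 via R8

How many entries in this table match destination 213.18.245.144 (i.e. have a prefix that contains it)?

No listed prefix contains 213.18.245.144.
Total matching entries: 0.

0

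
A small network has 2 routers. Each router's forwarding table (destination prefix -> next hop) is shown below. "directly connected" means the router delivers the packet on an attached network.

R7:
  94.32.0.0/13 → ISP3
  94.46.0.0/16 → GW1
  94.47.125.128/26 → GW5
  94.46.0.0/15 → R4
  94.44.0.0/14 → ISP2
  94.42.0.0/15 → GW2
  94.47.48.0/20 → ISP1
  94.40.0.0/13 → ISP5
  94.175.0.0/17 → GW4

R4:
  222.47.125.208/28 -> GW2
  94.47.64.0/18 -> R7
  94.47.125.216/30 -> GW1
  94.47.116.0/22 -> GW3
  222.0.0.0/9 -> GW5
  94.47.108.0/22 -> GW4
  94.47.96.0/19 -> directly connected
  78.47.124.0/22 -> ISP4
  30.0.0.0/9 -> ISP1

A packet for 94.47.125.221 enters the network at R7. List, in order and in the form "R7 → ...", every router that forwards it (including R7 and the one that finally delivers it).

At R7: longest match for 94.47.125.221 is 94.46.0.0/15 -> R4
At R4: longest match for 94.47.125.221 is 94.47.96.0/19 -> directly connected

R7 → R4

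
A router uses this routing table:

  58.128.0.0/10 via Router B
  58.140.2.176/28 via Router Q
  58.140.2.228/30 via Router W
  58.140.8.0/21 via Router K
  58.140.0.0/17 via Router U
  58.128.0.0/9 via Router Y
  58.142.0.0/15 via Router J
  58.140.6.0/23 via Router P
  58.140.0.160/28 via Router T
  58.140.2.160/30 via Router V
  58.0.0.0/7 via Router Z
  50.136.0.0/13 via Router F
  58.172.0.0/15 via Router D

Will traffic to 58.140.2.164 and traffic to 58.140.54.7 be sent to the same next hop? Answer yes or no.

58.140.2.164: longest match 58.140.0.0/17 -> Router U
58.140.54.7: longest match 58.140.0.0/17 -> Router U

yes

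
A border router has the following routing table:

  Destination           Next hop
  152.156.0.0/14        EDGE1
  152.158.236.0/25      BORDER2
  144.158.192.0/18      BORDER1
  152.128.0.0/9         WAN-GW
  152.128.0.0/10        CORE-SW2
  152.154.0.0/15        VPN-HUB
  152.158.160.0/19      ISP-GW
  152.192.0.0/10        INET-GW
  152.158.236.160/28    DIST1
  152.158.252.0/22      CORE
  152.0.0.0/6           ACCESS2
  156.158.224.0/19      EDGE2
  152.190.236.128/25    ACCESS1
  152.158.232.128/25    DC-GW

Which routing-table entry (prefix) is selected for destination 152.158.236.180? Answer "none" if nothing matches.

152.156.0.0/14

Entries matching 152.158.236.180:
  152.0.0.0/6 (152.0.0.0 - 155.255.255.255)
  152.128.0.0/9 (152.128.0.0 - 152.255.255.255)
  152.128.0.0/10 (152.128.0.0 - 152.191.255.255)
  152.156.0.0/14 (152.156.0.0 - 152.159.255.255)
Most specific is 152.156.0.0/14.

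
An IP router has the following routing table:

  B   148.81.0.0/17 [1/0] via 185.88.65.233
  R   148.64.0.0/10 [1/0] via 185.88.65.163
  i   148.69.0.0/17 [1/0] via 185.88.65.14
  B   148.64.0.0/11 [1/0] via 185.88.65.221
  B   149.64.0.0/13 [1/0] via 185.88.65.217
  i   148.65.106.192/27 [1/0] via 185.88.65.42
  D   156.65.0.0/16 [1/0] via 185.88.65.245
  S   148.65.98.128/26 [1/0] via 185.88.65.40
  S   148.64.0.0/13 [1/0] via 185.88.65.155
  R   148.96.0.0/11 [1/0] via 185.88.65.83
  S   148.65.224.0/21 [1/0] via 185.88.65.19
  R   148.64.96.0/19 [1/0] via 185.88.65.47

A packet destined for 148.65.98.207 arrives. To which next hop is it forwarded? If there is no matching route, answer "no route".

Routes whose prefix contains 148.65.98.207:
  148.64.0.0/10 (148.64.0.0 - 148.127.255.255) -> 185.88.65.163
  148.64.0.0/11 (148.64.0.0 - 148.95.255.255) -> 185.88.65.221
  148.64.0.0/13 (148.64.0.0 - 148.71.255.255) -> 185.88.65.155
More-specific entries that do NOT match:
  148.65.106.192/27 (148.65.106.192 - 148.65.106.223) does not contain 148.65.98.207
  148.65.98.128/26 (148.65.98.128 - 148.65.98.191) does not contain 148.65.98.207
  148.65.224.0/21 (148.65.224.0 - 148.65.231.255) does not contain 148.65.98.207
  148.64.96.0/19 (148.64.96.0 - 148.64.127.255) does not contain 148.65.98.207
  148.81.0.0/17 (148.81.0.0 - 148.81.127.255) does not contain 148.65.98.207
  148.69.0.0/17 (148.69.0.0 - 148.69.127.255) does not contain 148.65.98.207
  156.65.0.0/16 (156.65.0.0 - 156.65.255.255) does not contain 148.65.98.207
Longest matching prefix is /13 -> next hop 185.88.65.155.

185.88.65.155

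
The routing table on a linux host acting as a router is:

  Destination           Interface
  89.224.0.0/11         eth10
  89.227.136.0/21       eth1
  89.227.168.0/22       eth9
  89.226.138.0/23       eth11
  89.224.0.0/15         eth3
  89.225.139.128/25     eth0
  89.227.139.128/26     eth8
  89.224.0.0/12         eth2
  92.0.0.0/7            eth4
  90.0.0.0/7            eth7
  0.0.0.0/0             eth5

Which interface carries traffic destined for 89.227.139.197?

eth1

Routes whose prefix contains 89.227.139.197:
  0.0.0.0/0 (default, matches everything) -> eth5
  89.224.0.0/11 (89.224.0.0 - 89.255.255.255) -> eth10
  89.224.0.0/12 (89.224.0.0 - 89.239.255.255) -> eth2
  89.227.136.0/21 (89.227.136.0 - 89.227.143.255) -> eth1
More-specific entries that do NOT match:
  89.227.139.128/26 (89.227.139.128 - 89.227.139.191) does not contain 89.227.139.197
  89.225.139.128/25 (89.225.139.128 - 89.225.139.255) does not contain 89.227.139.197
  89.226.138.0/23 (89.226.138.0 - 89.226.139.255) does not contain 89.227.139.197
  89.227.168.0/22 (89.227.168.0 - 89.227.171.255) does not contain 89.227.139.197
Longest matching prefix is /21 -> interface eth1.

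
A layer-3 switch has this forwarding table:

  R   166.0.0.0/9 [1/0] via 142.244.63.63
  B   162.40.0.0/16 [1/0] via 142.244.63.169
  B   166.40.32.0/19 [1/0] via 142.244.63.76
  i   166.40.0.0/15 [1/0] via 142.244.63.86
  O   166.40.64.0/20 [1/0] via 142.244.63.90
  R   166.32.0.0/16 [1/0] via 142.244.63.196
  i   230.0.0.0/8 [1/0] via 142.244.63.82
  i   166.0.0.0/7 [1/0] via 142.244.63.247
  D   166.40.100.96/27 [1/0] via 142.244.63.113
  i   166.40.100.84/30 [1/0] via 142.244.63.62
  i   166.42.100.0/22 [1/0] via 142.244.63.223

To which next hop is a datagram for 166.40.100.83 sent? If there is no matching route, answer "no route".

142.244.63.86

Routes whose prefix contains 166.40.100.83:
  166.0.0.0/7 (166.0.0.0 - 167.255.255.255) -> 142.244.63.247
  166.0.0.0/9 (166.0.0.0 - 166.127.255.255) -> 142.244.63.63
  166.40.0.0/15 (166.40.0.0 - 166.41.255.255) -> 142.244.63.86
More-specific entries that do NOT match:
  166.40.100.84/30 (166.40.100.84 - 166.40.100.87) does not contain 166.40.100.83
  166.40.100.96/27 (166.40.100.96 - 166.40.100.127) does not contain 166.40.100.83
  166.42.100.0/22 (166.42.100.0 - 166.42.103.255) does not contain 166.40.100.83
  166.40.64.0/20 (166.40.64.0 - 166.40.79.255) does not contain 166.40.100.83
  166.40.32.0/19 (166.40.32.0 - 166.40.63.255) does not contain 166.40.100.83
  162.40.0.0/16 (162.40.0.0 - 162.40.255.255) does not contain 166.40.100.83
  166.32.0.0/16 (166.32.0.0 - 166.32.255.255) does not contain 166.40.100.83
Longest matching prefix is /15 -> next hop 142.244.63.86.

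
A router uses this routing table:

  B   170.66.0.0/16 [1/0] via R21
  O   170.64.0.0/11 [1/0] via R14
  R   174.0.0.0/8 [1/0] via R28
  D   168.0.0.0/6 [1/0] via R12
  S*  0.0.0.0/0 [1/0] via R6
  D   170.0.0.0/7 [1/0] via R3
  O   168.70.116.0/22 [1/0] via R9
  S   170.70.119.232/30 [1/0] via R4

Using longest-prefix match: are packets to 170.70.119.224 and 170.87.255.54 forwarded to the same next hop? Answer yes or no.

yes

170.70.119.224: longest match 170.64.0.0/11 -> R14
170.87.255.54: longest match 170.64.0.0/11 -> R14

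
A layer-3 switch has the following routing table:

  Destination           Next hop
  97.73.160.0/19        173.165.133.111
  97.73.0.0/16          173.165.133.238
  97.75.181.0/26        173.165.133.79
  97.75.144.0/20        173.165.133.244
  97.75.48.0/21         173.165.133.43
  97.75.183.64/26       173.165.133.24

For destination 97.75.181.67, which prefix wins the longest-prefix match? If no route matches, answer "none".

97.75.181.67 is outside every listed prefix and there is no default route.

none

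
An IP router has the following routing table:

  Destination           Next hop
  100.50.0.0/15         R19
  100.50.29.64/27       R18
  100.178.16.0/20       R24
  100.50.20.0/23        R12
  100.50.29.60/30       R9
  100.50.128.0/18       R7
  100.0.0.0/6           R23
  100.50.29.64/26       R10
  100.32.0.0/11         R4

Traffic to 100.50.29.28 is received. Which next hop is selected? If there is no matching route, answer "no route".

Routes whose prefix contains 100.50.29.28:
  100.0.0.0/6 (100.0.0.0 - 103.255.255.255) -> R23
  100.32.0.0/11 (100.32.0.0 - 100.63.255.255) -> R4
  100.50.0.0/15 (100.50.0.0 - 100.51.255.255) -> R19
More-specific entries that do NOT match:
  100.50.29.60/30 (100.50.29.60 - 100.50.29.63) does not contain 100.50.29.28
  100.50.29.64/27 (100.50.29.64 - 100.50.29.95) does not contain 100.50.29.28
  100.50.29.64/26 (100.50.29.64 - 100.50.29.127) does not contain 100.50.29.28
  100.50.20.0/23 (100.50.20.0 - 100.50.21.255) does not contain 100.50.29.28
  100.178.16.0/20 (100.178.16.0 - 100.178.31.255) does not contain 100.50.29.28
  100.50.128.0/18 (100.50.128.0 - 100.50.191.255) does not contain 100.50.29.28
Longest matching prefix is /15 -> next hop R19.

R19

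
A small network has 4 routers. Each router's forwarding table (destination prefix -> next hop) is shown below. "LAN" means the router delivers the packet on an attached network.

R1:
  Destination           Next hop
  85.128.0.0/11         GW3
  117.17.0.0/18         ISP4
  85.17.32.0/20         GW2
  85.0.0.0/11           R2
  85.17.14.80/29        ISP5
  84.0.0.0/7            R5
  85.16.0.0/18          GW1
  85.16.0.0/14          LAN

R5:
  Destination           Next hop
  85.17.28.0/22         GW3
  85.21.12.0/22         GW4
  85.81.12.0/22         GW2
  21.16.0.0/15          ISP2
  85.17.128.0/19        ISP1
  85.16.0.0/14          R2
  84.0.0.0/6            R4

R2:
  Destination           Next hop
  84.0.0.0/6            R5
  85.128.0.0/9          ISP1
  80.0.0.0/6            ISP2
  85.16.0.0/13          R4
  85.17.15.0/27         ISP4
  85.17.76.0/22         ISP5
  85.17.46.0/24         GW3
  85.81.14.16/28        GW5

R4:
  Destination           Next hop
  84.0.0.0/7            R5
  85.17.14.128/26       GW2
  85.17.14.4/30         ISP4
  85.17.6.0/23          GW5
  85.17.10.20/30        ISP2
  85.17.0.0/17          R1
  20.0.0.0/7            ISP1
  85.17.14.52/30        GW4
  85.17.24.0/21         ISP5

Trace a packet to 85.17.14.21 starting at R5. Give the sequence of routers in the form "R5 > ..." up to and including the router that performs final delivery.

R5 > R2 > R4 > R1

At R5: longest match for 85.17.14.21 is 85.16.0.0/14 -> R2
At R2: longest match for 85.17.14.21 is 85.16.0.0/13 -> R4
At R4: longest match for 85.17.14.21 is 85.17.0.0/17 -> R1
At R1: longest match for 85.17.14.21 is 85.16.0.0/14 -> LAN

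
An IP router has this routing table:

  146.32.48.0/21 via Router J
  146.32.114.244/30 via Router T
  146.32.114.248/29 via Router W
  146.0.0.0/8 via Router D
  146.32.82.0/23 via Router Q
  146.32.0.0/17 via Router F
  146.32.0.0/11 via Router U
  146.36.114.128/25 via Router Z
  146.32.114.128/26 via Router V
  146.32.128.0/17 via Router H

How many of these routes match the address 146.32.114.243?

Prefixes containing 146.32.114.243:
  146.0.0.0/8 (146.0.0.0 - 146.255.255.255)
  146.32.0.0/11 (146.32.0.0 - 146.63.255.255)
  146.32.0.0/17 (146.32.0.0 - 146.32.127.255)
Total matching entries: 3.

3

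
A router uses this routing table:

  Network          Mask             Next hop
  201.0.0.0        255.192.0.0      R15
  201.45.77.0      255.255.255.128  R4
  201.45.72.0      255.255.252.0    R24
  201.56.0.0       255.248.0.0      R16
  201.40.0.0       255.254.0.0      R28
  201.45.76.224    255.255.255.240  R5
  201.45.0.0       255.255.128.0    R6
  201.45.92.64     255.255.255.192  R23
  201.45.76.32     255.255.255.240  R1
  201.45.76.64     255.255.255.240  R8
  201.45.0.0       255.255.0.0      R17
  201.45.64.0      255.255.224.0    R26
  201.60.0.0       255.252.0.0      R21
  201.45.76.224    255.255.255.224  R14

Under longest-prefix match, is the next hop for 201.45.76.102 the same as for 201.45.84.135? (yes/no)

yes

201.45.76.102: longest match 201.45.64.0/19 -> R26
201.45.84.135: longest match 201.45.64.0/19 -> R26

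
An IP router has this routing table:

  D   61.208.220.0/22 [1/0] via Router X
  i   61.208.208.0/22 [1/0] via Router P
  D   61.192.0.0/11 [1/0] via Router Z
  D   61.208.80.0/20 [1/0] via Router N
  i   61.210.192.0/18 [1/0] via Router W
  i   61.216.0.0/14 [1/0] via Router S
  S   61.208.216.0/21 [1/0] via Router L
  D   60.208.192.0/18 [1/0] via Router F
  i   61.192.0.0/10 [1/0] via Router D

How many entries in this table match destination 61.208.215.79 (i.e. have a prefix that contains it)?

2

Prefixes containing 61.208.215.79:
  61.192.0.0/10 (61.192.0.0 - 61.255.255.255)
  61.192.0.0/11 (61.192.0.0 - 61.223.255.255)
Total matching entries: 2.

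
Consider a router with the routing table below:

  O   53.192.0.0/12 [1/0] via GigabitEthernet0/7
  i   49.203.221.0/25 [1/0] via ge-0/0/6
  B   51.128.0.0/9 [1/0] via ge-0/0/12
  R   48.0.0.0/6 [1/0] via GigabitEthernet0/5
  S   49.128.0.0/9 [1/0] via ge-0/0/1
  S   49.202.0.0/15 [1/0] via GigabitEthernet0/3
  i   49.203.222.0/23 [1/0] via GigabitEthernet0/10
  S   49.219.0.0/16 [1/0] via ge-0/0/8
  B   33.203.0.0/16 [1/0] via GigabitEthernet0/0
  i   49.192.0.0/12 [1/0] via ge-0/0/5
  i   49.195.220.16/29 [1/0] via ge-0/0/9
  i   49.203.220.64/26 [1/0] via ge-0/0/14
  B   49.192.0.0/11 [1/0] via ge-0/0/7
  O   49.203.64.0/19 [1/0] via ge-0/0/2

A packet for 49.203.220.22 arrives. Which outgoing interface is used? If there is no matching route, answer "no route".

Routes whose prefix contains 49.203.220.22:
  48.0.0.0/6 (48.0.0.0 - 51.255.255.255) -> GigabitEthernet0/5
  49.128.0.0/9 (49.128.0.0 - 49.255.255.255) -> ge-0/0/1
  49.192.0.0/11 (49.192.0.0 - 49.223.255.255) -> ge-0/0/7
  49.192.0.0/12 (49.192.0.0 - 49.207.255.255) -> ge-0/0/5
  49.202.0.0/15 (49.202.0.0 - 49.203.255.255) -> GigabitEthernet0/3
More-specific entries that do NOT match:
  49.195.220.16/29 (49.195.220.16 - 49.195.220.23) does not contain 49.203.220.22
  49.203.220.64/26 (49.203.220.64 - 49.203.220.127) does not contain 49.203.220.22
  49.203.221.0/25 (49.203.221.0 - 49.203.221.127) does not contain 49.203.220.22
  49.203.222.0/23 (49.203.222.0 - 49.203.223.255) does not contain 49.203.220.22
  49.203.64.0/19 (49.203.64.0 - 49.203.95.255) does not contain 49.203.220.22
  49.219.0.0/16 (49.219.0.0 - 49.219.255.255) does not contain 49.203.220.22
  33.203.0.0/16 (33.203.0.0 - 33.203.255.255) does not contain 49.203.220.22
Longest matching prefix is /15 -> interface GigabitEthernet0/3.

GigabitEthernet0/3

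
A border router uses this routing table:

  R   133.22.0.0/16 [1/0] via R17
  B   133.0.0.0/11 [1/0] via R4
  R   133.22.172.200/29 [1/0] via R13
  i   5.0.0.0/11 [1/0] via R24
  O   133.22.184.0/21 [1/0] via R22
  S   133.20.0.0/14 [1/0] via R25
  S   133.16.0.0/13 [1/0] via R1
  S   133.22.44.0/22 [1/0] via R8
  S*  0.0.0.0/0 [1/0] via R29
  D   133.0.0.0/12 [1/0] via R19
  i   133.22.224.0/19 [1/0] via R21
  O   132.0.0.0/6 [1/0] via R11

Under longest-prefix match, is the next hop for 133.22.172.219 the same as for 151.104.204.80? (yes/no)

133.22.172.219: longest match 133.22.0.0/16 -> R17
151.104.204.80: longest match 0.0.0.0/0 -> R29

no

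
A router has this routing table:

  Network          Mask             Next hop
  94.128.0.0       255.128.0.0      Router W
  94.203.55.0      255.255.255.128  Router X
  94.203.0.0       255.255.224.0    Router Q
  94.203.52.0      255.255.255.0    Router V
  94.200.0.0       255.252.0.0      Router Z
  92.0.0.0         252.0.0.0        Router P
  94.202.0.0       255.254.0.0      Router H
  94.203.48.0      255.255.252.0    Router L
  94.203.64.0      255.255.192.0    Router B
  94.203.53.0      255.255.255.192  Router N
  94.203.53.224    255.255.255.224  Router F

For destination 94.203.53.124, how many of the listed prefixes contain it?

4

Prefixes containing 94.203.53.124:
  92.0.0.0/6 (92.0.0.0 - 95.255.255.255)
  94.128.0.0/9 (94.128.0.0 - 94.255.255.255)
  94.200.0.0/14 (94.200.0.0 - 94.203.255.255)
  94.202.0.0/15 (94.202.0.0 - 94.203.255.255)
Total matching entries: 4.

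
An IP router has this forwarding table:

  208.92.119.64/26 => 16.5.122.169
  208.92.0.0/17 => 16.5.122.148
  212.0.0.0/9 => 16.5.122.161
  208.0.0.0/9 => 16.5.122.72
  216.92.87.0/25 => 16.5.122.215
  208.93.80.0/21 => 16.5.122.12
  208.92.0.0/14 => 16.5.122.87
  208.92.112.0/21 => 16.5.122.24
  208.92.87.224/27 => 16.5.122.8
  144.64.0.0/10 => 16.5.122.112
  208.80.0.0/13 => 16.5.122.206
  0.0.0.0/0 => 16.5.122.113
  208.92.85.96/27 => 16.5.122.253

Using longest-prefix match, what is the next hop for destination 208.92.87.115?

Routes whose prefix contains 208.92.87.115:
  0.0.0.0/0 (default, matches everything) -> 16.5.122.113
  208.0.0.0/9 (208.0.0.0 - 208.127.255.255) -> 16.5.122.72
  208.92.0.0/14 (208.92.0.0 - 208.95.255.255) -> 16.5.122.87
  208.92.0.0/17 (208.92.0.0 - 208.92.127.255) -> 16.5.122.148
More-specific entries that do NOT match:
  208.92.87.224/27 (208.92.87.224 - 208.92.87.255) does not contain 208.92.87.115
  208.92.85.96/27 (208.92.85.96 - 208.92.85.127) does not contain 208.92.87.115
  208.92.119.64/26 (208.92.119.64 - 208.92.119.127) does not contain 208.92.87.115
  216.92.87.0/25 (216.92.87.0 - 216.92.87.127) does not contain 208.92.87.115
  208.93.80.0/21 (208.93.80.0 - 208.93.87.255) does not contain 208.92.87.115
  208.92.112.0/21 (208.92.112.0 - 208.92.119.255) does not contain 208.92.87.115
Longest matching prefix is /17 -> next hop 16.5.122.148.

16.5.122.148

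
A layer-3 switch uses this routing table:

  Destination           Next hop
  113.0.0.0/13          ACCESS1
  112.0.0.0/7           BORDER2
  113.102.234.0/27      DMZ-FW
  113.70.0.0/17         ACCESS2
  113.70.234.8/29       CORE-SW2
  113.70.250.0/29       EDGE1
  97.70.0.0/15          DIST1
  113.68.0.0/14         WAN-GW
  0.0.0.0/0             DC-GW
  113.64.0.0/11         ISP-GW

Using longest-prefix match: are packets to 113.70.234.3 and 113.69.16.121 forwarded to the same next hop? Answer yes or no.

yes

113.70.234.3: longest match 113.68.0.0/14 -> WAN-GW
113.69.16.121: longest match 113.68.0.0/14 -> WAN-GW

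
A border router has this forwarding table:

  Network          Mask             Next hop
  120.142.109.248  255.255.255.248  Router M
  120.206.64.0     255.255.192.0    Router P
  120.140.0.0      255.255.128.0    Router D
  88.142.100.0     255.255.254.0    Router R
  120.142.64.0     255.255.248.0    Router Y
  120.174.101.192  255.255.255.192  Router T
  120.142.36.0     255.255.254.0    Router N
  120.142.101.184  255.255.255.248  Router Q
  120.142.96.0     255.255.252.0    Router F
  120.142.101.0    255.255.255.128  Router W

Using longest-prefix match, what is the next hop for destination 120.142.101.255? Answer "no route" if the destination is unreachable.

no route

No entry's prefix contains 120.142.101.255; there is no default route.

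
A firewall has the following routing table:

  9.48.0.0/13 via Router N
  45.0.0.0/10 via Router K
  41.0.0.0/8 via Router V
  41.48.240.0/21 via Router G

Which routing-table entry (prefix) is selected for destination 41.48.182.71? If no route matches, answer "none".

41.0.0.0/8

Entries matching 41.48.182.71:
  41.0.0.0/8 (41.0.0.0 - 41.255.255.255)
Most specific is 41.0.0.0/8.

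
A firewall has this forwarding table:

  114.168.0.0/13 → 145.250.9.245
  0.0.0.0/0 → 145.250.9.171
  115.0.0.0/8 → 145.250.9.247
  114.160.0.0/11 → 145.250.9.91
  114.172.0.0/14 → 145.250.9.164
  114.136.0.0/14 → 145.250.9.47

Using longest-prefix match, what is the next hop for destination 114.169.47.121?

145.250.9.245

Routes whose prefix contains 114.169.47.121:
  0.0.0.0/0 (default, matches everything) -> 145.250.9.171
  114.160.0.0/11 (114.160.0.0 - 114.191.255.255) -> 145.250.9.91
  114.168.0.0/13 (114.168.0.0 - 114.175.255.255) -> 145.250.9.245
More-specific entries that do NOT match:
  114.172.0.0/14 (114.172.0.0 - 114.175.255.255) does not contain 114.169.47.121
  114.136.0.0/14 (114.136.0.0 - 114.139.255.255) does not contain 114.169.47.121
Longest matching prefix is /13 -> next hop 145.250.9.245.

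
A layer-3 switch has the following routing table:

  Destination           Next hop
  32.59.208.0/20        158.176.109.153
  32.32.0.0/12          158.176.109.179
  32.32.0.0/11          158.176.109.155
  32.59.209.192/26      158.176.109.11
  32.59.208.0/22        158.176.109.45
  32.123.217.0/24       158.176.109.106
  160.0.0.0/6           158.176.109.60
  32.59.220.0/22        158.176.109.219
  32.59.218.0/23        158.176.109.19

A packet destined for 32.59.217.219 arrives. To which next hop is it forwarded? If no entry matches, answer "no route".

Routes whose prefix contains 32.59.217.219:
  32.32.0.0/11 (32.32.0.0 - 32.63.255.255) -> 158.176.109.155
  32.59.208.0/20 (32.59.208.0 - 32.59.223.255) -> 158.176.109.153
More-specific entries that do NOT match:
  32.59.209.192/26 (32.59.209.192 - 32.59.209.255) does not contain 32.59.217.219
  32.123.217.0/24 (32.123.217.0 - 32.123.217.255) does not contain 32.59.217.219
  32.59.218.0/23 (32.59.218.0 - 32.59.219.255) does not contain 32.59.217.219
  32.59.208.0/22 (32.59.208.0 - 32.59.211.255) does not contain 32.59.217.219
  32.59.220.0/22 (32.59.220.0 - 32.59.223.255) does not contain 32.59.217.219
Longest matching prefix is /20 -> next hop 158.176.109.153.

158.176.109.153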